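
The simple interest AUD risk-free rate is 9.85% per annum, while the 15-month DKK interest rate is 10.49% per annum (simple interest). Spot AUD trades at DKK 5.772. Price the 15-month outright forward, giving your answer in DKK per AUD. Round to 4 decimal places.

5.8131

T = 15/12 years.
DKK growth factor: 1 + 0.1049×15/12 = 1.131125.
Growth of 1 AUD over T: 1 + 0.0985×15/12 = 1.123125.
Forward (DKK per AUD) = 5.772 × 1.131125 / 1.123125 = 5.813114.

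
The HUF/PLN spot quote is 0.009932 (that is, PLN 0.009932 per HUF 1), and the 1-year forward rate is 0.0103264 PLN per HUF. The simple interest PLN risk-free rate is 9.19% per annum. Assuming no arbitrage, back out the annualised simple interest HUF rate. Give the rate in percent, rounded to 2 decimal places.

T = 1 year.
By CIP, F/S equals the PLN-to-HUF growth ratio: 0.0103264/0.009932 = 1.0397100.
The PLN side grows by 1 + 0.0919×1 = 1.091900.
That pins the HUF growth at 1.0501967.
r = (1.0501967 − 1)/1 = 0.050197 → 5.02%.

5.02%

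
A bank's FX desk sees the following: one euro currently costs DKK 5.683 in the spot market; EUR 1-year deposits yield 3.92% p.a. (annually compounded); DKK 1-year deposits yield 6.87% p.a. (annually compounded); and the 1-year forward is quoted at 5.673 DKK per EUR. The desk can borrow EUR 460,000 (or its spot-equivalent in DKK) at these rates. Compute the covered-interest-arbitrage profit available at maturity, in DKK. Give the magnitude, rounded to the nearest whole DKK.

T = 1 year.
Keep in EUR, deliver into the forward: 460,000·1.039200·5.673 = DKK 2,711,875.54.
Swap to DKK now, deposit: 460,000·5.683·1.068700 = DKK 2,793,774.17.
The quoted forward undervalues EUR, so borrow EUR, convert to DKK at spot, deposit the DKK at 6.87%, and buy EUR forward at 5.673 to cover the loan.
Arbitrage profit = |2,711,875.54 − 2,793,774.17| = DKK 81,899.

DKK 81,899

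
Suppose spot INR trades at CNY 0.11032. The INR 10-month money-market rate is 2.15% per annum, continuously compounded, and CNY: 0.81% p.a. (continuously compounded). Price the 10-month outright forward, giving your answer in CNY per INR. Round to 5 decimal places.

T = 10/12 years.
CNY growth factor: e^(0.0081×10/12) = 1.0067728.
INR growth factor: e^(0.0215×10/12) = 1.0180781.
CIP: F = S · (grow CNY)/(grow INR) = 0.11032 × 1.0067728/1.0180781 = 0.1090949 CNY per INR.

0.10909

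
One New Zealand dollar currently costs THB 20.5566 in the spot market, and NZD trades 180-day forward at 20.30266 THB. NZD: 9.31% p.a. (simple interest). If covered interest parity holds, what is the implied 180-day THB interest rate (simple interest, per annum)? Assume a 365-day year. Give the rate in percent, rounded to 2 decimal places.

T = 180/365 years.
F/S = 20.30266/20.5566 = 0.9876468 = (growth of THB) / (growth of NZD).
The NZD side grows by 1 + 0.0931×180/365 = 1.0459123.
Hence g_THB = 1.0329919.
r = (1.0329919 − 1)/(180/365) = 0.066900 → 6.69%.

6.69%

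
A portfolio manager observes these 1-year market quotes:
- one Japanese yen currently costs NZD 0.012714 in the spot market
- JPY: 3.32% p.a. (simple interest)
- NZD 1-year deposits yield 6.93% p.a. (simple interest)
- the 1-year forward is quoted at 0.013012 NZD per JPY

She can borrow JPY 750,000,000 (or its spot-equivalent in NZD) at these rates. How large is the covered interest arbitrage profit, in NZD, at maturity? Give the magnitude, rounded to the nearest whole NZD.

NZD 113,311

T = 1 year.
Keep in JPY, deliver into the forward: 750,000,000·1.033200·0.013012 = NZD 10,082,998.80.
Swap to NZD now, deposit: 750,000,000·0.012714·1.069300 = NZD 10,196,310.15.
The quoted forward undervalues JPY, so borrow JPY, convert to NZD at spot, deposit the NZD at 6.93%, and buy JPY forward at 0.013012 to cover the loan.
Profit = 10,196,310.15 − 10,082,998.80 = NZD 113,311.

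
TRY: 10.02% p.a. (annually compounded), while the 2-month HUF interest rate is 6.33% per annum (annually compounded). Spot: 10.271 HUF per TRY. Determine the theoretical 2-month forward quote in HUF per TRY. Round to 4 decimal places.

10.2128

T = 2/12 years.
HUF accumulates by (1 + 0.0633)^(2/12) = 1.01028205.
TRY growth factor: (1 + 0.1002)^(2/12) = 1.01604265.
So F = 10.271 × 1.01028205 / 1.01604265 = 10.212767 (HUF/TRY).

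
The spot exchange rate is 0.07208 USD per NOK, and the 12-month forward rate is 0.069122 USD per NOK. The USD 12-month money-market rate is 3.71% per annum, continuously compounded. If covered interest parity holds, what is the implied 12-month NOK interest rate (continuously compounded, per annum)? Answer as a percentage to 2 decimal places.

7.90%

T = 1 year.
CIP gives F = S · g_USD/g_NOK, so g_USD/g_NOK = 0.069122/0.07208 = 0.9589623.
USD growth factor: e^(0.0371×1) = 1.0377968.
Hence g_NOK = 1.0822081.
Take logs: ln 1.0822081 / 1 = 0.079003, so 7.90%.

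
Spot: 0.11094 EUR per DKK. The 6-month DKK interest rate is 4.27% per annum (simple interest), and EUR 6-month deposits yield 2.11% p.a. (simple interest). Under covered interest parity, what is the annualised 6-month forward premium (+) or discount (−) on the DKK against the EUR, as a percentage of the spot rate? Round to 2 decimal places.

-2.11%

T = 6/12 years.
No-arbitrage forward: 0.11094 × 1.010550 / 1.021350 = 0.10976689 EUR/DKK.
(F − S)/S ÷ T = (0.10976689 − 0.11094)/0.11094/(6/12) = -0.021149 → -2.11%.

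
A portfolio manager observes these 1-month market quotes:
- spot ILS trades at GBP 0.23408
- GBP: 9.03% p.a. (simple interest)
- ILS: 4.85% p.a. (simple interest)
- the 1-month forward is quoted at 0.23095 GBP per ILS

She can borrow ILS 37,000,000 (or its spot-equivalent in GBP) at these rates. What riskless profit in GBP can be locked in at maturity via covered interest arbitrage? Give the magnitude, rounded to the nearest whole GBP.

GBP 146,447

T = 1/12 years.
Keep in ILS, deliver into the forward: 37,000,000·1.004041667·0.23095 = GBP 8,579,686.65.
Swap to GBP now, deposit: 37,000,000·0.23408·1.007525 = GBP 8,726,133.72.
The quoted forward undervalues ILS, so borrow ILS, convert to GBP at spot, deposit the GBP at 9.03%, and buy ILS forward at 0.23095 to cover the loan.
Arbitrage profit = |8,579,686.65 − 8,726,133.72| = GBP 146,447.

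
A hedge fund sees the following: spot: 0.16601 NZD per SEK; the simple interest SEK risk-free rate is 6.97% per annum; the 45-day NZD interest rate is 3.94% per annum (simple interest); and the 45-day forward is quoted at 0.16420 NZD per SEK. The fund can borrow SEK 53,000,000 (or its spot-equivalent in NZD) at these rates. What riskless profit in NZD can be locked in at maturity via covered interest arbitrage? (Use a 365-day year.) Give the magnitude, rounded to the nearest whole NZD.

T = 45/365 years.
Keep in SEK, deliver into the forward: 53,000,000·1.008593151·0.16420 = NZD 8,777,382.76.
Swap to NZD now, deposit: 53,000,000·0.16601·1.004857534 = NZD 8,841,269.16.
The quoted forward undervalues SEK, so borrow SEK, convert to NZD at spot, deposit the NZD at 3.94%, and buy SEK forward at 0.16420 to cover the loan.
Arbitrage profit = |8,777,382.76 − 8,841,269.16| = NZD 63,886.

NZD 63,886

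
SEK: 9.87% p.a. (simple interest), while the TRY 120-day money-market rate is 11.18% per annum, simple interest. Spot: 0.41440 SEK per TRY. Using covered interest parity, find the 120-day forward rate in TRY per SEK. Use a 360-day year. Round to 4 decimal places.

T = 120/360 years.
SEK growth factor: 1 + 0.0987×120/360 = 1.032900.
TRY growth factor: 1 + 0.1118×120/360 = 1.0372667.
So F = 0.4144 × 1.032900 / 1.0372667 = 0.4126555 (SEK/TRY).
Invert for TRY per SEK: 1 / 0.4126555 = 2.4233.

2.4233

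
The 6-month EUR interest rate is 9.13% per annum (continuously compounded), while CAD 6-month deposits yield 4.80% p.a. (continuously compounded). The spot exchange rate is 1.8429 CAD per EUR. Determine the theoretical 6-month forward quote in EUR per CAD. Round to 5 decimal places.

T = 6/12 years.
CAD growth factor: e^(0.0480×6/12) = 1.0242903.
EUR accumulates by e^(0.0913×6/12) = 1.046708.
Forward (CAD per EUR) = 1.8429 × 1.0242903 / 1.046708 = 1.803430.
Quoted the other way: 1/1.803430 = 0.55450 EUR per CAD.

0.55450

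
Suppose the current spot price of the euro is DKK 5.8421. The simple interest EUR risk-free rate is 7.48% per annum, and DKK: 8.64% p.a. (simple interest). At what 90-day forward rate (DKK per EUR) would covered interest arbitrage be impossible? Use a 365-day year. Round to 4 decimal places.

5.8585

T = 90/365 years.
DKK accumulates by 1 + 0.0864×90/365 = 1.0213041.
Growth of 1 EUR over T: 1 + 0.0748×90/365 = 1.0184438.
Forward (DKK per EUR) = 5.8421 × 1.0213041 / 1.0184438 = 5.858508.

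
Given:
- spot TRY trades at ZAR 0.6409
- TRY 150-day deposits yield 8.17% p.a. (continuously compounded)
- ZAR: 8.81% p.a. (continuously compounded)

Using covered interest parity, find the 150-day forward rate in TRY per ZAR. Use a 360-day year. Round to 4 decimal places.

T = 150/360 years.
ZAR accumulates by e^(0.0881×150/360) = 1.0373904.
Growth of 1 TRY over T: e^(0.0817×150/360) = 1.0346277.
CIP: F = S · (grow ZAR)/(grow TRY) = 0.6409 × 1.0373904/1.0346277 = 0.6426114 ZAR per TRY.
Quoted the other way: 1/0.6426114 = 1.5562 TRY per ZAR.

1.5562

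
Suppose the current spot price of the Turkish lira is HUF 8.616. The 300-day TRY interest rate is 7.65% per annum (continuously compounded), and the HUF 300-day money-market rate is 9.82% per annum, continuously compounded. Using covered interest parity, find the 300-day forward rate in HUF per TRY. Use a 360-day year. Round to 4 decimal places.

8.7732

T = 300/360 years.
HUF growth factor: e^(0.0982×300/360) = 1.0852749.
TRY growth factor: e^(0.0765×300/360) = 1.0658259.
CIP: F = S · (grow HUF)/(grow TRY) = 8.616 × 1.0852749/1.0658259 = 8.773223 HUF per TRY.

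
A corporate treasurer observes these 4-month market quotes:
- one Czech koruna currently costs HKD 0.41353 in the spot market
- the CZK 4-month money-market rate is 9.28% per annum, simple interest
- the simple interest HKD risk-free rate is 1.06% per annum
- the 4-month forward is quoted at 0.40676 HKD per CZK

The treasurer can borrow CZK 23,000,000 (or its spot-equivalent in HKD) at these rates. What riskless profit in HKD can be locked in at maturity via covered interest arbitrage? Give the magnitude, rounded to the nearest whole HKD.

T = 4/12 years.
Invest the CZK and cover forward: 23,000,000 × 1.030933333 × 0.40676 = HKD 9,644,876.18.
Convert at spot and invest in HKD: 23,000,000 × 0.41353 × 1.003533333 = HKD 9,544,796.20.
The quoted forward overvalues CZK, so borrow HKD, buy CZK at spot, deposit the CZK at 9.28%, and sell the proceeds forward at 0.40676.
Arbitrage profit = |9,644,876.18 − 9,544,796.20| = HKD 100,080.

HKD 100,080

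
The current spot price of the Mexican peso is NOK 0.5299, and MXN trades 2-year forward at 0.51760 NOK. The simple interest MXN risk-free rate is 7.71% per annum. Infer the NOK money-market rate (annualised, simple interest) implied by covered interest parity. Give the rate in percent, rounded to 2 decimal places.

6.37%

T = 2 years.
By CIP, F/S equals the NOK-to-MXN growth ratio: 0.5176/0.5299 = 0.9767881.
MXN growth factor: 1 + 0.0771×2 = 1.154200.
Hence g_NOK = 1.1274088.
r = (1.1274088 − 1)/2 = 0.063704 → 6.37%.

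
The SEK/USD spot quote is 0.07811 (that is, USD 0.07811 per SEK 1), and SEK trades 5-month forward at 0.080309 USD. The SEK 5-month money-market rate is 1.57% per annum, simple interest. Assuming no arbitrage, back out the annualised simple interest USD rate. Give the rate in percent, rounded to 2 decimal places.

T = 5/12 years.
F/S = 0.080309/0.07811 = 1.0281526 = (growth of USD) / (growth of SEK).
The SEK side grows by 1 + 0.0157×5/12 = 1.0065417.
That pins the USD growth at 1.0348785.
r = (1.0348785 − 1)/(5/12) = 0.083708 → 8.37%.

8.37%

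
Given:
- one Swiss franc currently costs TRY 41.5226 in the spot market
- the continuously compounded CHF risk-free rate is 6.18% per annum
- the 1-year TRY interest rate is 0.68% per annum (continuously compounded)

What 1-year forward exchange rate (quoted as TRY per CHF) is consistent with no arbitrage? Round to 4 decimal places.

T = 1 year.
TRY accumulates by e^(0.0068×1) = 1.00682317.
Growth of 1 CHF over T: e^(0.0618×1) = 1.06374957.
So F = 41.5226 × 1.00682317 / 1.06374957 = 39.300524 (TRY/CHF).

39.3005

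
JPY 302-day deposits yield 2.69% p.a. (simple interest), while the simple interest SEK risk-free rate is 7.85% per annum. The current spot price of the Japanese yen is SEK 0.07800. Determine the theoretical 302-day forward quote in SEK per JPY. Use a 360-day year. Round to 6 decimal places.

T = 302/360 years.
Growth of 1 SEK over T: 1 + 0.0785×302/360 = 1.0658528.
JPY accumulates by 1 + 0.0269×302/360 = 1.0225661.
Forward (SEK per JPY) = 0.078 × 1.0658528 / 1.0225661 = 0.08130185.

0.081302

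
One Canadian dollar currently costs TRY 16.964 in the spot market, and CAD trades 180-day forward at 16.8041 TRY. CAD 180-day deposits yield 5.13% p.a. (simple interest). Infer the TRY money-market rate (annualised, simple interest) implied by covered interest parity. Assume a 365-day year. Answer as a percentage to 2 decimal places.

3.17%

T = 180/365 years.
CIP gives F = S · g_TRY/g_CAD, so g_TRY/g_CAD = 16.8041/16.964 = 0.9905742.
CAD growth factor: 1 + 0.0513×180/365 = 1.0252986.
That pins the TRY growth at 1.0156343.
r = (1.0156343 − 1)/(180/365) = 0.031703 → 3.17%.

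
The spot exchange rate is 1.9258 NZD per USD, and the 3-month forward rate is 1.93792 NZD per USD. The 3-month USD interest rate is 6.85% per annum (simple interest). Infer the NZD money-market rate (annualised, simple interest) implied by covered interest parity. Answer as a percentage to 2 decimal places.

T = 3/12 years.
CIP gives F = S · g_NZD/g_USD, so g_NZD/g_USD = 1.93792/1.9258 = 1.0062935.
USD growth factor: 1 + 0.0685×3/12 = 1.017125.
Hence g_NZD = 1.0235263.
r = (1.0235263 − 1)/(3/12) = 0.094105 → 9.41%.

9.41%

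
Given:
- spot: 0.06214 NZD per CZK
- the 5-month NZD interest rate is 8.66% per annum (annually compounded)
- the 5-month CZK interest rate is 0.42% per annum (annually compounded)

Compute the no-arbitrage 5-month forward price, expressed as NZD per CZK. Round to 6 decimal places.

T = 5/12 years.
Growth of 1 NZD over T: (1 + 0.0866)^(5/12) = 1.0352114.
CZK accumulates by (1 + 0.0042)^(5/12) = 1.0017479.
So F = 0.06214 × 1.0352114 / 1.0017479 = 0.06421579 (NZD/CZK).

0.064216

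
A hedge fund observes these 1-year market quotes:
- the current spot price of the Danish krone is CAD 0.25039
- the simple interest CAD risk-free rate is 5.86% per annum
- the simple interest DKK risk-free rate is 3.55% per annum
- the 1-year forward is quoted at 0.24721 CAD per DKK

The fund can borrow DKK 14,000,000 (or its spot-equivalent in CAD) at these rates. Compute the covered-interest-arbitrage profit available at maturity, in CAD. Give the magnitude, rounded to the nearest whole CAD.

CAD 127,077

T = 1 year.
Invest the DKK and cover forward: 14,000,000 × 1.035500 × 0.24721 = CAD 3,583,803.37.
Convert at spot and invest in CAD: 14,000,000 × 0.25039 × 1.058600 = CAD 3,710,879.96.
The quoted forward undervalues DKK, so borrow DKK, convert to CAD at spot, deposit the CAD at 5.86%, and buy DKK forward at 0.24721 to cover the loan.
The gap between the two covered legs is CAD 127,077.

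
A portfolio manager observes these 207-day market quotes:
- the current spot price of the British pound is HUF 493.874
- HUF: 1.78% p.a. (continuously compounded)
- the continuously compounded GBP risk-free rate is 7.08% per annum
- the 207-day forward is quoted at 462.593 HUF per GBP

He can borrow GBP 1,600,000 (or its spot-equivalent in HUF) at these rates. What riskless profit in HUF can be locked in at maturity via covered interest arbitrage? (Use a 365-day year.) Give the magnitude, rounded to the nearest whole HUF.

HUF 27,743,487

T = 207/365 years.
Invest the GBP and cover forward: 1,600,000 × 1.04096933169 × 462.593 = HUF 770,472,201.69.
Convert at spot and invest in HUF: 1,600,000 × 493.874 × 1.01014591884 = HUF 798,215,688.83.
The quoted forward undervalues GBP, so borrow GBP, convert to HUF at spot, deposit the HUF at 1.78%, and buy GBP forward at 462.593 to cover the loan.
Arbitrage profit = |770,472,201.69 − 798,215,688.83| = HUF 27,743,487.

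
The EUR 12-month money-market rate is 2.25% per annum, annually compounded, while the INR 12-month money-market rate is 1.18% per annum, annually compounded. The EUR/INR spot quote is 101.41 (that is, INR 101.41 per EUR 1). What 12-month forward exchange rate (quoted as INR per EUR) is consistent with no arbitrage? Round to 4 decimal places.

T = 1 year.
Growth of 1 INR over T: (1 + 0.0118)^1 = 1.011800.
EUR growth factor: (1 + 0.0225)^1 = 1.022500.
CIP: F = S · (grow INR)/(grow EUR) = 101.41 × 1.011800/1.022500 = 100.348790 INR per EUR.

100.3488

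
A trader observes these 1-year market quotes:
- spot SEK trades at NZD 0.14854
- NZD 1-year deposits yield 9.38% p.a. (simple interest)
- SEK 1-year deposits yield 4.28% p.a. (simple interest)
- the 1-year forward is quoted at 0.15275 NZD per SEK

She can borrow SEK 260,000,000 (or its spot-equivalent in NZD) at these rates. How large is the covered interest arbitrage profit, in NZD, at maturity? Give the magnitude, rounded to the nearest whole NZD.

T = 1 year.
Invest the SEK and cover forward: 260,000,000 × 1.042800 × 0.15275 = NZD 41,414,802.00.
Convert at spot and invest in NZD: 260,000,000 × 0.14854 × 1.093800 = NZD 42,242,993.52.
The quoted forward undervalues SEK, so borrow SEK, convert to NZD at spot, deposit the NZD at 9.38%, and buy SEK forward at 0.15275 to cover the loan.
Arbitrage profit = |41,414,802.00 − 42,242,993.52| = NZD 828,192.

NZD 828,192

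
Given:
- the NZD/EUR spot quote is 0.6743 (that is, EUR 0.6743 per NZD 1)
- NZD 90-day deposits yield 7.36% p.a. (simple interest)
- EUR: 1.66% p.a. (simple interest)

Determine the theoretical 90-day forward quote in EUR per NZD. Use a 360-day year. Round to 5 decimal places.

T = 90/360 years.
EUR accumulates by 1 + 0.0166×90/360 = 1.004150.
Growth of 1 NZD over T: 1 + 0.0736×90/360 = 1.018400.
So F = 0.6743 × 1.004150 / 1.018400 = 0.6648648 (EUR/NZD).

0.66486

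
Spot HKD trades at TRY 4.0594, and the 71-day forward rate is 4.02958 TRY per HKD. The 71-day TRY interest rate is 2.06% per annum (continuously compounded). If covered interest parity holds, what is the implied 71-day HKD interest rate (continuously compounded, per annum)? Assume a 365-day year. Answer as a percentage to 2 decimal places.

T = 71/365 years.
F/S = 4.02958/4.0594 = 0.9926541 = (growth of TRY) / (growth of HKD).
The TRY side grows by e^(0.0206×71/365) = 1.0040152.
Hence g_HKD = 1.0114452.
Take logs: ln 1.0114452 / (71/365) = 0.058504, so 5.85%.

5.85%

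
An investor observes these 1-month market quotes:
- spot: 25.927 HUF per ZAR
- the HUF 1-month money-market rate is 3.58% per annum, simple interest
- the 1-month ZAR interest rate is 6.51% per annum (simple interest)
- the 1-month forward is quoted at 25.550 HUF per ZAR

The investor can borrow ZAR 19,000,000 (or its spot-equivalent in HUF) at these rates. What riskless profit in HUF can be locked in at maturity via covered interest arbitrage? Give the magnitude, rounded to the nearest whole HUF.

HUF 5,999,063

T = 1/12 years.
Route A — deposit ZAR, sell forward: 19,000,000 × 1.005425 × 25.550 = HUF 488,083,566.25.
Route B — convert at spot, deposit HUF: 19,000,000 × 25.927 × 1.00298333333 = HUF 494,082,628.78.
The quoted forward undervalues ZAR, so borrow ZAR, convert to HUF at spot, deposit the HUF at 3.58%, and buy ZAR forward at 25.550 to cover the loan.
Arbitrage profit = |488,083,566.25 − 494,082,628.78| = HUF 5,999,063.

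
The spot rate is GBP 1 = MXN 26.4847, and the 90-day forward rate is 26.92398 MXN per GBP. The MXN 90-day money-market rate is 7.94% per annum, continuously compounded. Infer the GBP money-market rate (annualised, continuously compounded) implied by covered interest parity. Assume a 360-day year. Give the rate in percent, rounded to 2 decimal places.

1.36%

T = 90/360 years.
CIP gives F = S · g_MXN/g_GBP, so g_MXN/g_GBP = 26.92398/26.4847 = 1.0165862.
MXN growth factor: e^(0.0794×90/360) = 1.0200483.
So the GBP growth factor = 1.0034056.
Take logs: ln 1.0034056 / (90/360) = 0.013599, so 1.36%.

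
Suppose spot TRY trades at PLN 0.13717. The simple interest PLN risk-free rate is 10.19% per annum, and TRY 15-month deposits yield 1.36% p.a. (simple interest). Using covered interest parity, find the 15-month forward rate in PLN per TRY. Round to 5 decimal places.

0.15206

T = 15/12 years.
PLN growth factor: 1 + 0.1019×15/12 = 1.127375.
TRY growth factor: 1 + 0.0136×15/12 = 1.017000.
Forward (PLN per TRY) = 0.13717 × 1.127375 / 1.017000 = 0.1520571.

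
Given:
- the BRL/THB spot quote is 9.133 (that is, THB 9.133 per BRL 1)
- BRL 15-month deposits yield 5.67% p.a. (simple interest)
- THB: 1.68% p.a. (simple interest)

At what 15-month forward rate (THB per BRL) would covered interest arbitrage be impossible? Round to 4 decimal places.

T = 15/12 years.
THB growth factor: 1 + 0.0168×15/12 = 1.021000.
BRL growth factor: 1 + 0.0567×15/12 = 1.070875.
So F = 9.133 × 1.021000 / 1.070875 = 8.707639 (THB/BRL).

8.7076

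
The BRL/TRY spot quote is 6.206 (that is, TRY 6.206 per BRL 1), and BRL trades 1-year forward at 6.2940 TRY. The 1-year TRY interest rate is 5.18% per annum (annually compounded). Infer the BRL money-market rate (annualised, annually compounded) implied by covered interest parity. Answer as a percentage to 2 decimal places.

3.71%

T = 1 year.
CIP gives F = S · g_TRY/g_BRL, so g_TRY/g_BRL = 6.294/6.206 = 1.0141798.
TRY growth factor: (1 + 0.0518)^1 = 1.051800.
Hence g_BRL = 1.0370942.
r = 1.0370942^(1/1) − 1 = 0.037094 → 3.71%.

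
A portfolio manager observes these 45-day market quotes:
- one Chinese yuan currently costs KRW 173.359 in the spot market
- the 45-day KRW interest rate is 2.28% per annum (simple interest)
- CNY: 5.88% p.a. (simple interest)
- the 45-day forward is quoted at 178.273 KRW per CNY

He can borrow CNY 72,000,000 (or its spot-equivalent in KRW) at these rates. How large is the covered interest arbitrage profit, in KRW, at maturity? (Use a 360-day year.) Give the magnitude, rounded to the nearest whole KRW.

KRW 412,576,805

T = 45/360 years.
Keep in CNY, deliver into the forward: 72,000,000·1.007350·178.273 = KRW 12,929,998,071.60.
Swap to KRW now, deposit: 72,000,000·173.359·1.002850 = KRW 12,517,421,266.80.
The quoted forward overvalues CNY, so borrow KRW, buy CNY at spot, deposit the CNY at 5.88%, and sell the proceeds forward at 178.273.
Arbitrage profit = |12,929,998,071.60 − 12,517,421,266.80| = KRW 412,576,805.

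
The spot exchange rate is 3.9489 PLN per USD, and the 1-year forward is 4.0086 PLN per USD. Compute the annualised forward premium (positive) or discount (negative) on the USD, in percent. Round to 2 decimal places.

+1.51%

T = 1 year.
(F − S)/S = (4.0086 − 3.9489)/3.9489 = 0.0151181.
×(1/T) gives 1.51% p.a.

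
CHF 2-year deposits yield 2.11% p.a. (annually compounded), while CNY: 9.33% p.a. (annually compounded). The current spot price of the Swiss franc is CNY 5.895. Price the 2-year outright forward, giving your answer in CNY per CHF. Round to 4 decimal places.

6.7581

T = 2 years.
CNY growth factor: (1 + 0.0933)^2 = 1.1953049.
Growth of 1 CHF over T: (1 + 0.0211)^2 = 1.0426452.
Forward (CNY per CHF) = 5.895 × 1.1953049 / 1.0426452 = 6.758121.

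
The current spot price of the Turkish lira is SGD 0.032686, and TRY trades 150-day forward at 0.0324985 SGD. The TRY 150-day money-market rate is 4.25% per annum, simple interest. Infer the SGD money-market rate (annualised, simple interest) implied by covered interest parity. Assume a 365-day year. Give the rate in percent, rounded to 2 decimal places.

T = 150/365 years.
F/S = 0.0324985/0.032686 = 0.9942636 = (growth of SGD) / (growth of TRY).
The TRY side grows by 1 + 0.0425×150/365 = 1.0174658.
So the SGD growth factor = 1.0116292.
r = (1.0116292 − 1)/(150/365) = 0.028298 → 2.83%.

2.83%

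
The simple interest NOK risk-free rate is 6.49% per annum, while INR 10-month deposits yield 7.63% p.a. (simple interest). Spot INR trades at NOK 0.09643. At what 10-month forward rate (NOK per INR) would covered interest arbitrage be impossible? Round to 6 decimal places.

0.095569

T = 10/12 years.
NOK growth factor: 1 + 0.0649×10/12 = 1.0540833.
Growth of 1 INR over T: 1 + 0.0763×10/12 = 1.0635833.
Forward (NOK per INR) = 0.09643 × 1.0540833 / 1.0635833 = 0.09556868.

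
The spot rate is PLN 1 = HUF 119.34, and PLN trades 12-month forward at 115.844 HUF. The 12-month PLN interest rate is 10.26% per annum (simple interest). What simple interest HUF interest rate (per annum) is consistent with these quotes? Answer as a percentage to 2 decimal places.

7.03%

T = 1 year.
By CIP, F/S equals the HUF-to-PLN growth ratio: 115.844/119.34 = 0.9707055.
PLN growth factor: 1 + 0.1026×1 = 1.102600.
That pins the HUF growth at 1.0702999.
(1.0702999 − 1)/T = 0.070300, i.e. 7.03%.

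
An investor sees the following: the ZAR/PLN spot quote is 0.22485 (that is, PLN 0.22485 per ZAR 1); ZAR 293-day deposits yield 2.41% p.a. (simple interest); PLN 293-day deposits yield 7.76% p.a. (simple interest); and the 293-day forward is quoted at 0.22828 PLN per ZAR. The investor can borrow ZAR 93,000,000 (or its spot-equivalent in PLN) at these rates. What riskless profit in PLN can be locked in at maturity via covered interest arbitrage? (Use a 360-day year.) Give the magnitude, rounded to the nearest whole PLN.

PLN 585,284

T = 293/360 years.
Keep in ZAR, deliver into the forward: 93,000,000·1.0196147222·0.22828 = PLN 21,646,461.34.
Swap to PLN now, deposit: 93,000,000·0.22485·1.0631577778 = PLN 22,231,745.45.
The quoted forward undervalues ZAR, so borrow ZAR, convert to PLN at spot, deposit the PLN at 7.76%, and buy ZAR forward at 0.22828 to cover the loan.
The gap between the two covered legs is PLN 585,284.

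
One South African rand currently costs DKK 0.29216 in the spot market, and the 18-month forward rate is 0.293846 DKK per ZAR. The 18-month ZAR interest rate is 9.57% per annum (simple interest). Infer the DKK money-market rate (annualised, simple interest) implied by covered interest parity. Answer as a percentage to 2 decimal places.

10.01%

T = 18/12 years.
F/S = 0.293846/0.29216 = 1.0057708 = (growth of DKK) / (growth of ZAR).
The ZAR side grows by 1 + 0.0957×18/12 = 1.143550.
So the DKK growth factor = 1.1501492.
(1.1501492 − 1)/T = 0.100099, i.e. 10.01%.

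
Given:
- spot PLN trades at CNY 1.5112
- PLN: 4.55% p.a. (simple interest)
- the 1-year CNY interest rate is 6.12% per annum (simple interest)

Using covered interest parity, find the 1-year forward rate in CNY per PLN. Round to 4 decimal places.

1.5339

T = 1 year.
Growth of 1 CNY over T: 1 + 0.0612×1 = 1.061200.
PLN accumulates by 1 + 0.0455×1 = 1.045500.
Forward (CNY per PLN) = 1.5112 × 1.061200 / 1.045500 = 1.533893.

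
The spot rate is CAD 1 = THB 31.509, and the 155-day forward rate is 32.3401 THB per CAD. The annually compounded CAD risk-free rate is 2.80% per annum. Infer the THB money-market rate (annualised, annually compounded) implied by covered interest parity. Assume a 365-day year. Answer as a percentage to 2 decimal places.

9.30%

T = 155/365 years.
CIP gives F = S · g_THB/g_CAD, so g_THB/g_CAD = 32.3401/31.509 = 1.0263766.
The CAD side grows by (1 + 0.0280)^(155/365) = 1.011796.
So the THB growth factor = 1.0384837.
Annualise: 1.0384837^(365/155) − 1 = 0.092996 = 9.30%.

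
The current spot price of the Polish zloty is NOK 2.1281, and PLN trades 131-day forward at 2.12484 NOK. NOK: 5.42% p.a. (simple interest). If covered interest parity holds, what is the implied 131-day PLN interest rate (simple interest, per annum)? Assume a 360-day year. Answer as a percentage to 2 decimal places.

5.85%

T = 131/360 years.
F/S = 2.12484/2.1281 = 0.9984681 = (growth of NOK) / (growth of PLN).
The NOK side grows by 1 + 0.0542×131/360 = 1.0197228.
That pins the PLN growth at 1.0212873.
r = (1.0212873 − 1)/(131/360) = 0.058499 → 5.85%.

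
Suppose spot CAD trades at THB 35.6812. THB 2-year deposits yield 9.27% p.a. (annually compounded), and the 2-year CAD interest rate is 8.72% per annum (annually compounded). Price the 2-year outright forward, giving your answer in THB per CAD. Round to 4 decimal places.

T = 2 years.
THB accumulates by (1 + 0.0927)^2 = 1.19399329.
CAD growth factor: (1 + 0.0872)^2 = 1.18200384.
CIP: F = S · (grow THB)/(grow CAD) = 35.6812 × 1.19399329/1.18200384 = 36.043126 THB per CAD.

36.0431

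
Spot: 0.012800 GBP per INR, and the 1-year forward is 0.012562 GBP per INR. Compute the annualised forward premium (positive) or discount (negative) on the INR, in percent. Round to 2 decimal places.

T = 1 year.
Period premium: (0.012562 − 0.0128)/0.0128 = -0.0185938.
×(1/T) gives -1.86% p.a.

-1.86%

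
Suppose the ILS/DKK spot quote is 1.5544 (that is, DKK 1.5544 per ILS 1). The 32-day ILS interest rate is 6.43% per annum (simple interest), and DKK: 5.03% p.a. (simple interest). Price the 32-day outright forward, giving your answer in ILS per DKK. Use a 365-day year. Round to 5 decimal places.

0.64412

T = 32/365 years.
Growth of 1 DKK over T: 1 + 0.0503×32/365 = 1.0044099.
ILS accumulates by 1 + 0.0643×32/365 = 1.0056373.
CIP: F = S · (grow DKK)/(grow ILS) = 1.5544 × 1.0044099/1.0056373 = 1.552503 DKK per ILS.
Quoted the other way: 1/1.552503 = 0.64412 ILS per DKK.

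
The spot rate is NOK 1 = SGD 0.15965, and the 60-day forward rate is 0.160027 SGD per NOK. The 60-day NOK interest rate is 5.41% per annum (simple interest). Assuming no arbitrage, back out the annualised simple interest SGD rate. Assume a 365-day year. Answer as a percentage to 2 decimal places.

6.86%

T = 60/365 years.
CIP gives F = S · g_SGD/g_NOK, so g_SGD/g_NOK = 0.160027/0.15965 = 1.0023614.
The NOK side grows by 1 + 0.0541×60/365 = 1.0088932.
So the SGD growth factor = 1.0112756.
r = (1.0112756 − 1)/(60/365) = 0.068593 → 6.86%.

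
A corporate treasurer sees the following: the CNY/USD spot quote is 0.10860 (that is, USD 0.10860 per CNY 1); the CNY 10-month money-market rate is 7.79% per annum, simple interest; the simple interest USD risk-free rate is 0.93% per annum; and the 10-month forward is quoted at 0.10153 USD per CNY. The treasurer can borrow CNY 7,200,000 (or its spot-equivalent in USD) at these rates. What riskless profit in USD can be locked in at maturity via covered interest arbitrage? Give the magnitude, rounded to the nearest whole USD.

T = 10/12 years.
Invest the CNY and cover forward: 7,200,000 × 1.06491667 × 0.10153 = USD 778,471.12.
Convert at spot and invest in USD: 7,200,000 × 0.10860 × 1.007750 = USD 787,979.88.
The quoted forward undervalues CNY, so borrow CNY, convert to USD at spot, deposit the USD at 0.93%, and buy CNY forward at 0.10153 to cover the loan.
Arbitrage profit = |778,471.12 − 787,979.88| = USD 9,509.

USD 9,509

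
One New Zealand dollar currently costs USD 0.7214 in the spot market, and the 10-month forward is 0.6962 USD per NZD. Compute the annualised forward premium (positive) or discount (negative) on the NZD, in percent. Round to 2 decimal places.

-4.19%

T = 10/12 years.
(F − S)/S = (0.6962 − 0.7214)/0.7214 = -0.0349321.
Annualise by dividing by T: -0.0349321 / (10/12) = -0.041919 → -4.19%.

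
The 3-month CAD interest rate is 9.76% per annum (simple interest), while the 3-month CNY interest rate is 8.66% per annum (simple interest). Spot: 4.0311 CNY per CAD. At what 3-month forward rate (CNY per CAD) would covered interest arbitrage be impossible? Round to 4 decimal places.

T = 3/12 years.
CNY accumulates by 1 + 0.0866×3/12 = 1.021650.
CAD accumulates by 1 + 0.0976×3/12 = 1.024400.
CIP: F = S · (grow CNY)/(grow CAD) = 4.0311 × 1.021650/1.024400 = 4.020279 CNY per CAD.

4.0203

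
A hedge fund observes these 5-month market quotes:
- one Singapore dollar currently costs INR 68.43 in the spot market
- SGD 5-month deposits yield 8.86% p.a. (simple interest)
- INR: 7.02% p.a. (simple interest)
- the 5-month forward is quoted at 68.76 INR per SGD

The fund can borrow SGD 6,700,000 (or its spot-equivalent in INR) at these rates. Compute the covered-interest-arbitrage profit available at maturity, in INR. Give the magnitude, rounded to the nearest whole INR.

T = 5/12 years.
Invest the SGD and cover forward: 6,700,000 × 1.03691666667 × 68.76 = INR 477,699,213.00.
Convert at spot and invest in INR: 6,700,000 × 68.43 × 1.029250 = INR 471,891,569.25.
The quoted forward overvalues SGD, so borrow INR, buy SGD at spot, deposit the SGD at 8.86%, and sell the proceeds forward at 68.76.
Profit = 477,699,213.00 − 471,891,569.25 = INR 5,807,644.

INR 5,807,644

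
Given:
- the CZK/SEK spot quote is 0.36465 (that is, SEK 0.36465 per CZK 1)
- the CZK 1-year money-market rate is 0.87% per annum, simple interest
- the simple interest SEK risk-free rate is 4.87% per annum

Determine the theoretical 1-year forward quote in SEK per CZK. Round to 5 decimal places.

T = 1 year.
Growth of 1 SEK over T: 1 + 0.0487×1 = 1.048700.
CZK growth factor: 1 + 0.0087×1 = 1.008700.
So F = 0.36465 × 1.048700 / 1.008700 = 0.3791102 (SEK/CZK).

0.37911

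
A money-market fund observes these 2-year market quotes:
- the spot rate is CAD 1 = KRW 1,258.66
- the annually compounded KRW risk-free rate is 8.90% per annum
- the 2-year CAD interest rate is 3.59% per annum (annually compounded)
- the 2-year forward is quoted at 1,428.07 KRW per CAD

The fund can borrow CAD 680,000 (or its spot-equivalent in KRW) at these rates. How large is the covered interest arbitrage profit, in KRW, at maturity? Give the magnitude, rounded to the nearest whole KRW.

KRW 27,046,736

T = 2 years.
Keep in CAD, deliver into the forward: 680,000·1.07308881·1428.07 = KRW 1,042,063,237.09.
Swap to KRW now, deposit: 680,000·1258.66·1.185921 = KRW 1,015,016,501.58.
The quoted forward overvalues CAD, so borrow KRW, buy CAD at spot, deposit the CAD at 3.59%, and sell the proceeds forward at 1,428.07.
Profit = 1,042,063,237.09 − 1,015,016,501.58 = KRW 27,046,736.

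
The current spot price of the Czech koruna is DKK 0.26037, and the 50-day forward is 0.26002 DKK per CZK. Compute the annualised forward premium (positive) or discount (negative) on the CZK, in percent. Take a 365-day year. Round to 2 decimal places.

-0.98%

T = 50/365 years.
Period premium: (0.26002 − 0.26037)/0.26037 = -0.0013442.
Per annum: -0.0013442 / (50/365) = -0.009813 = -0.98%.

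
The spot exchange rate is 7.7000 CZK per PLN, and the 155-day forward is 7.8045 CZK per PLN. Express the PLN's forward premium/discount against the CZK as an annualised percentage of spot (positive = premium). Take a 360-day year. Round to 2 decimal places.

T = 155/360 years.
(F − S)/S = (7.8045 − 7.7)/7.7 = 0.0135714.
Annualise by dividing by T: 0.0135714 / (155/360) = 0.031521 → 3.15%.

+3.15%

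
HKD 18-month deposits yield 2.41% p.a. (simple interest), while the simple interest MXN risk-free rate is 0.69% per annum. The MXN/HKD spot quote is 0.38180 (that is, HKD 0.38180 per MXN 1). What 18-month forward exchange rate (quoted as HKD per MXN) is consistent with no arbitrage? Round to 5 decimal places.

T = 18/12 years.
Growth of 1 HKD over T: 1 + 0.0241×18/12 = 1.036150.
MXN accumulates by 1 + 0.0069×18/12 = 1.010350.
Forward (HKD per MXN) = 0.3818 × 1.036150 / 1.010350 = 0.3915495.

0.39155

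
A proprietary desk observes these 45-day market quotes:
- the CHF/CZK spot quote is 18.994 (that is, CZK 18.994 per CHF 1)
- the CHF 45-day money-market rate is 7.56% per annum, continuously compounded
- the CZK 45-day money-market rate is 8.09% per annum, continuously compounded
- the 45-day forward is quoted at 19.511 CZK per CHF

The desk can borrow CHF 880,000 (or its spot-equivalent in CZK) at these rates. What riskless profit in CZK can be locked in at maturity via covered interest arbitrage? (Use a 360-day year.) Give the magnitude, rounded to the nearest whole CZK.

T = 45/360 years.
Route A — deposit CHF, sell forward: 880,000 × 1.0094947922 × 19.511 = CZK 17,332,702.54.
Route B — convert at spot, deposit CZK: 880,000 × 18.994 × 1.0101638041 = CZK 16,884,605.14.
The quoted forward overvalues CHF, so borrow CZK, buy CHF at spot, deposit the CHF at 7.56%, and sell the proceeds forward at 19.511.
The gap between the two covered legs is CZK 448,097.

CZK 448,097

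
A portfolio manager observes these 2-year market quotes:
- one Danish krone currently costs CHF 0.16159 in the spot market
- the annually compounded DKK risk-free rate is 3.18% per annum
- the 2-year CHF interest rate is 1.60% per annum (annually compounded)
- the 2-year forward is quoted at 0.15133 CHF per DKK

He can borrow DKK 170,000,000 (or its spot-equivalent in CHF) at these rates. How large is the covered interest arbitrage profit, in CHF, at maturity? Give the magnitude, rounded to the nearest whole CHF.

CHF 968,087

T = 2 years.
Route A — deposit DKK, sell forward: 170,000,000 × 1.06461124 × 0.15133 = CHF 27,388,295.22.
Route B — convert at spot, deposit CHF: 170,000,000 × 0.16159 × 1.032256 = CHF 28,356,382.00.
The quoted forward undervalues DKK, so borrow DKK, convert to CHF at spot, deposit the CHF at 1.60%, and buy DKK forward at 0.15133 to cover the loan.
The gap between the two covered legs is CHF 968,087.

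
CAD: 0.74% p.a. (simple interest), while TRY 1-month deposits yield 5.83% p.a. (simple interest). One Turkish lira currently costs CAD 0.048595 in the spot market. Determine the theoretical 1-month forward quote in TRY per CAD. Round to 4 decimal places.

20.6655

T = 1/12 years.
Growth of 1 CAD over T: 1 + 0.0074×1/12 = 1.00061667.
TRY accumulates by 1 + 0.0583×1/12 = 1.00485833.
So F = 0.048595 × 1.00061667 / 1.00485833 = 0.048389873 (CAD/TRY).
Invert for TRY per CAD: 1 / 0.048389873 = 20.6655.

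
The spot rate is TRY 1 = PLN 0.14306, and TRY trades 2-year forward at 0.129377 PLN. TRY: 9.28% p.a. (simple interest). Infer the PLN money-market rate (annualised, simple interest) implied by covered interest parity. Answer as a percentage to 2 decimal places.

3.61%

T = 2 years.
CIP gives F = S · g_PLN/g_TRY, so g_PLN/g_TRY = 0.129377/0.14306 = 0.9043548.
The TRY side grows by 1 + 0.0928×2 = 1.185600.
That pins the PLN growth at 1.0722031.
(1.0722031 − 1)/T = 0.036102, i.e. 3.61%.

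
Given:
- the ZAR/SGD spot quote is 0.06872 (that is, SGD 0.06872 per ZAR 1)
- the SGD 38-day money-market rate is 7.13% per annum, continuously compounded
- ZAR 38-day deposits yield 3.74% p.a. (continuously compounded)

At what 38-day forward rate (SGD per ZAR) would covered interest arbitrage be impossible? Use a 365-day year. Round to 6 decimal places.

0.068963

T = 38/365 years.
SGD accumulates by e^(0.0713×38/365) = 1.0074506.
ZAR accumulates by e^(0.0374×38/365) = 1.0039013.
So F = 0.06872 × 1.0074506 / 1.0039013 = 0.06896296 (SGD/ZAR).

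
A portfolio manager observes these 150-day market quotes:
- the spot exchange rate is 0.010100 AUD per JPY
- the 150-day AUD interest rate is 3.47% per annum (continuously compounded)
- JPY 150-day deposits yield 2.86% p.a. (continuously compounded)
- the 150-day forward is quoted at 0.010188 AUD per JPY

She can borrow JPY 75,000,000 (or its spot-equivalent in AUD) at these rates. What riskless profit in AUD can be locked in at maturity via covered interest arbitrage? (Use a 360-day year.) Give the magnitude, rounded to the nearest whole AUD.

T = 150/360 years.
Keep in JPY, deliver into the forward: 75,000,000·1.01198795·0.010188 = AUD 773,259.99.
Swap to AUD now, deposit: 75,000,000·0.010100·1.01456336 = AUD 768,531.75.
The quoted forward overvalues JPY, so borrow AUD, buy JPY at spot, deposit the JPY at 2.86%, and sell the proceeds forward at 0.010188.
Arbitrage profit = |773,259.99 − 768,531.75| = AUD 4,728.

AUD 4,728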